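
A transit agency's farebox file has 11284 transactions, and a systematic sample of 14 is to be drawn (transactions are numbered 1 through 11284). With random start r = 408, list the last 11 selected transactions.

k = N/n = 11284/14 = 806
4th selection = 408 + 3×806 = 2826
5th: 2826 + 806 = 3632
6th: 3632 + 806 = 4438
7th: 4438 + 806 = 5244
8th: 5244 + 806 = 6050
9th: 6050 + 806 = 6856
10th: 6856 + 806 = 7662
11th: 7662 + 806 = 8468
12th: 8468 + 806 = 9274
13th: 9274 + 806 = 10080
14th: 10080 + 806 = 10886

2826, 3632, 4438, 5244, 6050, 6856, 7662, 8468, 9274, 10080, 10886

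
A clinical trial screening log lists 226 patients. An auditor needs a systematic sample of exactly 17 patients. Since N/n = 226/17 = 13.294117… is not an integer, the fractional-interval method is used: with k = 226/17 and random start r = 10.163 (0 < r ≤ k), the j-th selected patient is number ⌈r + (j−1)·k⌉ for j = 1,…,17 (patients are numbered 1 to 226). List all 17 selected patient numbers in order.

j=1: r + 0k = 10.163 → ⌈·⌉ = 11
j=2: r + 1k = 23.457117… → ⌈·⌉ = 24
j=3: r + 2k = 36.751235… → ⌈·⌉ = 37
j=4: r + 3k = 50.045352… → ⌈·⌉ = 51
j=5: r + 4k = 63.339470… → ⌈·⌉ = 64
j=6: r + 5k = 76.633588… → ⌈·⌉ = 77
j=7: r + 6k = 89.927705… → ⌈·⌉ = 90
j=8: r + 7k = 103.221823… → ⌈·⌉ = 104
j=9: r + 8k = 116.515941… → ⌈·⌉ = 117
j=10: r + 9k = 129.810058… → ⌈·⌉ = 130
j=11: r + 10k = 143.104176… → ⌈·⌉ = 144
j=12: r + 11k = 156.398294… → ⌈·⌉ = 157
j=13: r + 12k = 169.692411… → ⌈·⌉ = 170
j=14: r + 13k = 182.986529… → ⌈·⌉ = 183
j=15: r + 14k = 196.280647… → ⌈·⌉ = 197
j=16: r + 15k = 209.574764… → ⌈·⌉ = 210
j=17: r + 16k = 222.868882… → ⌈·⌉ = 223

11, 24, 37, 51, 64, 77, 90, 104, 117, 130, 144, 157, 170, 183, 197, 210, 223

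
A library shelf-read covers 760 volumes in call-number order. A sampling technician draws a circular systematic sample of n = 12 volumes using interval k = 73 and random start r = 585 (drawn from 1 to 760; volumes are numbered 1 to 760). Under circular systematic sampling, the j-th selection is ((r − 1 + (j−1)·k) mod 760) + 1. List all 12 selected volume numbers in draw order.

585, 658, 731, 44, 117, 190, 263, 336, 409, 482, 555, 628

Selection 1: 585
Selection 2: 585 + 73 = 658
Selection 3: 658 + 73 = 731
Selection 4: 731 + 73 = 804 → 804 − 760 = 44
Selection 5: 44 + 73 = 117
Selection 6: 117 + 73 = 190
Selection 7: 190 + 73 = 263
Selection 8: 263 + 73 = 336
Selection 9: 336 + 73 = 409
Selection 10: 409 + 73 = 482
Selection 11: 482 + 73 = 555
Selection 12: 555 + 73 = 628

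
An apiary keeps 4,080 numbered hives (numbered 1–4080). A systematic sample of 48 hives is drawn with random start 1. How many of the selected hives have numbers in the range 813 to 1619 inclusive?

10

k = 4080/48 = 85
First selection ≥ 813: 1 + ⌈(813−1)/85⌉·85 = 1 + 10×85 = 851
Last selection ≤ 1619: 1 + ⌊(1619−1)/85⌋·85 = 1 + 19×85 = 1616
Count = 19 − 10 + 1 = 10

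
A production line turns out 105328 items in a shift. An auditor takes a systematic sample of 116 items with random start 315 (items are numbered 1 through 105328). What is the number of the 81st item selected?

72955

k = 105328/116 = 908
81st selection = r + (81−1)·k = 315 + 80×908 = 315 + 72640 = 72955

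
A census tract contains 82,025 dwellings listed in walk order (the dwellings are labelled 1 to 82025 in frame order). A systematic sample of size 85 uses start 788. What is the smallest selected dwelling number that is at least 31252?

k = 82025/85 = 965
Steps past start: ⌈(31252 − 788)/965⌉ = ⌈30464/965⌉ = 32
Selected dwelling: 788 + 32×965 = 31668

31668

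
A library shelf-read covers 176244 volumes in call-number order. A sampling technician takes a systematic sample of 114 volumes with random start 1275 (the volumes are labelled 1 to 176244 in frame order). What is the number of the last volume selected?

k = 176244/114 = 1546
114th selection = r + (114−1)·k = 1275 + 113×1546 = 1275 + 174698 = 175973

175973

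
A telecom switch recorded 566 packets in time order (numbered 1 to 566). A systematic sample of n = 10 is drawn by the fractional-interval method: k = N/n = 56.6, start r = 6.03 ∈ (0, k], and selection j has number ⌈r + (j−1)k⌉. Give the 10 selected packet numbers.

7, 63, 120, 176, 233, 290, 346, 403, 459, 516

j=1: r + 0k = 6.03 → ⌈·⌉ = 7
j=2: r + 1k = 62.63 → ⌈·⌉ = 63
j=3: r + 2k = 119.23 → ⌈·⌉ = 120
j=4: r + 3k = 175.83 → ⌈·⌉ = 176
j=5: r + 4k = 232.43 → ⌈·⌉ = 233
j=6: r + 5k = 289.03 → ⌈·⌉ = 290
j=7: r + 6k = 345.63 → ⌈·⌉ = 346
j=8: r + 7k = 402.23 → ⌈·⌉ = 403
j=9: r + 8k = 458.83 → ⌈·⌉ = 459
j=10: r + 9k = 515.43 → ⌈·⌉ = 516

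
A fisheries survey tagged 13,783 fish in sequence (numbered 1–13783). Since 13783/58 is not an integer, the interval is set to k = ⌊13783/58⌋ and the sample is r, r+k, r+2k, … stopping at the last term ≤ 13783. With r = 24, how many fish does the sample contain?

k = ⌊13783/58⌋ = 237
Achieved size = ⌊(13783 − 24)/237⌋ + 1 = ⌊13759/237⌋ + 1 = 58 + 1 = 59
(last selection: 24 + 58×237 = 13770 ≤ 13783; next would be 14007 > 13783)

59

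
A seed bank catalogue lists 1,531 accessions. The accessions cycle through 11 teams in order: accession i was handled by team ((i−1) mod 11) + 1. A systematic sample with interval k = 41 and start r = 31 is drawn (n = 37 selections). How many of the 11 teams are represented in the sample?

Consecutive selections differ by k = 41, so their team numbers differ by 41 mod 11 = 8.
gcd(41, 11) = 1, so the sample visits 11/1 = 11 distinct residues mod 11.
Start 31 is team 9; the teams hit are 1, 2, 3, 4, 5, 6, 7, 8, 9, 10, 11.

11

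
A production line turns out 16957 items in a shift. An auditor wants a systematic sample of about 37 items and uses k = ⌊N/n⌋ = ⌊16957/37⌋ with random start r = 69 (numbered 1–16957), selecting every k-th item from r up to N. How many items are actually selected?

k = ⌊16957/37⌋ = 458
Achieved size = ⌊(16957 − 69)/458⌋ + 1 = ⌊16888/458⌋ + 1 = 36 + 1 = 37
(last selection: 69 + 36×458 = 16557 ≤ 16957; next would be 17015 > 16957)

37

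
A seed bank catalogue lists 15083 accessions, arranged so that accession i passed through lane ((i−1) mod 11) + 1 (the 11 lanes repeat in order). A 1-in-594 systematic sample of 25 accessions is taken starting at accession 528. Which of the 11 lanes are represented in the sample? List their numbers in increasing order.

Consecutive selections differ by k = 594, so their lane numbers differ by 594 mod 11 = 0.
gcd(594, 11) = 11, so the sample visits 11/11 = 1 distinct residues mod 11.
Start 528 is lane 11; the lanes hit are 11.

11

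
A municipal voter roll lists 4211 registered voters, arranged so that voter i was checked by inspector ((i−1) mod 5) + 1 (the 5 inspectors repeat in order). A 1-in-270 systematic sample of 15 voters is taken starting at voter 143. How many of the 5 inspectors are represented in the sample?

1

Consecutive selections differ by k = 270, so their inspector numbers differ by 270 mod 5 = 0.
gcd(270, 5) = 5, so the sample visits 5/5 = 1 distinct residues mod 5.
Start 143 is inspector 3; the inspectors hit are 3.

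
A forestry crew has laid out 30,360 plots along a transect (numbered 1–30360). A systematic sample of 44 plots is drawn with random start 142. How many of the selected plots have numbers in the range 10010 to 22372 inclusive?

18

k = 30360/44 = 690
First selection ≥ 10010: 142 + ⌈(10010−142)/690⌉·690 = 142 + 15×690 = 10492
Last selection ≤ 22372: 142 + ⌊(22372−142)/690⌋·690 = 142 + 32×690 = 22222
Count = 32 − 15 + 1 = 18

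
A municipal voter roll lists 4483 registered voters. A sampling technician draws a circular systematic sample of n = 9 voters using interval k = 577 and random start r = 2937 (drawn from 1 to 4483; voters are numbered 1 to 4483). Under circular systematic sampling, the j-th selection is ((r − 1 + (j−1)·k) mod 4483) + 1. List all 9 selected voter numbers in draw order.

Selection 1: 2937
Selection 2: 2937 + 577 = 3514
Selection 3: 3514 + 577 = 4091
Selection 4: 4091 + 577 = 4668 → 4668 − 4483 = 185
Selection 5: 185 + 577 = 762
Selection 6: 762 + 577 = 1339
Selection 7: 1339 + 577 = 1916
Selection 8: 1916 + 577 = 2493
Selection 9: 2493 + 577 = 3070

2937, 3514, 4091, 185, 762, 1339, 1916, 2493, 3070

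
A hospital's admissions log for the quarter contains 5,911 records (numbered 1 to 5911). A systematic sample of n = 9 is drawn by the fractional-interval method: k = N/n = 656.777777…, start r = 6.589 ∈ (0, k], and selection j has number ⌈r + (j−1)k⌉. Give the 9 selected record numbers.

7, 664, 1321, 1977, 2634, 3291, 3948, 4605, 5261

j=1: r + 0k = 6.589 → ⌈·⌉ = 7
j=2: r + 1k = 663.366777… → ⌈·⌉ = 664
j=3: r + 2k = 1320.144555… → ⌈·⌉ = 1321
j=4: r + 3k = 1976.922333… → ⌈·⌉ = 1977
j=5: r + 4k = 2633.700111… → ⌈·⌉ = 2634
j=6: r + 5k = 3290.477888… → ⌈·⌉ = 3291
j=7: r + 6k = 3947.255666… → ⌈·⌉ = 3948
j=8: r + 7k = 4604.033444… → ⌈·⌉ = 4605
j=9: r + 8k = 5260.811222… → ⌈·⌉ = 5261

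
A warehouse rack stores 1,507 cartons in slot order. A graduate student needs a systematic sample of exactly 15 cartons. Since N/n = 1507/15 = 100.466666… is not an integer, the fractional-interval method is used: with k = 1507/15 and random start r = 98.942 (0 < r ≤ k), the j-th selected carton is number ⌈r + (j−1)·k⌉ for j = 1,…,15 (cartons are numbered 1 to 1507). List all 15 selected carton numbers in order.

99, 200, 300, 401, 501, 602, 702, 803, 903, 1004, 1104, 1205, 1305, 1406, 1506

j=1: r + 0k = 98.942 → ⌈·⌉ = 99
j=2: r + 1k = 199.408666… → ⌈·⌉ = 200
j=3: r + 2k = 299.875333… → ⌈·⌉ = 300
j=4: r + 3k = 400.342 → ⌈·⌉ = 401
j=5: r + 4k = 500.808666… → ⌈·⌉ = 501
j=6: r + 5k = 601.275333… → ⌈·⌉ = 602
j=7: r + 6k = 701.742 → ⌈·⌉ = 702
j=8: r + 7k = 802.208666… → ⌈·⌉ = 803
j=9: r + 8k = 902.675333… → ⌈·⌉ = 903
j=10: r + 9k = 1003.142 → ⌈·⌉ = 1004
j=11: r + 10k = 1103.608666… → ⌈·⌉ = 1104
j=12: r + 11k = 1204.075333… → ⌈·⌉ = 1205
j=13: r + 12k = 1304.542 → ⌈·⌉ = 1305
j=14: r + 13k = 1405.008666… → ⌈·⌉ = 1406
j=15: r + 14k = 1505.475333… → ⌈·⌉ = 1506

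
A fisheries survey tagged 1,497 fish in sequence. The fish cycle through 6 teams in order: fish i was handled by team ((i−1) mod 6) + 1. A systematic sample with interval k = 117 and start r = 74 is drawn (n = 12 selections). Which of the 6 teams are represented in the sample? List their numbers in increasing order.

2, 5

Consecutive selections differ by k = 117, so their team numbers differ by 117 mod 6 = 3.
gcd(117, 6) = 3, so the sample visits 6/3 = 2 distinct residues mod 6.
Start 74 is team 2; the teams hit are 2, 5.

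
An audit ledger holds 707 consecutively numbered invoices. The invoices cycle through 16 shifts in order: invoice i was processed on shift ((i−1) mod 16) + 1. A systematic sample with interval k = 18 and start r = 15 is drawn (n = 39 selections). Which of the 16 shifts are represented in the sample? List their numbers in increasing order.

1, 3, 5, 7, 9, 11, 13, 15

Consecutive selections differ by k = 18, so their shift numbers differ by 18 mod 16 = 2.
gcd(18, 16) = 2, so the sample visits 16/2 = 8 distinct residues mod 16.
Start 15 is shift 15; the shifts hit are 1, 3, 5, 7, 9, 11, 13, 15.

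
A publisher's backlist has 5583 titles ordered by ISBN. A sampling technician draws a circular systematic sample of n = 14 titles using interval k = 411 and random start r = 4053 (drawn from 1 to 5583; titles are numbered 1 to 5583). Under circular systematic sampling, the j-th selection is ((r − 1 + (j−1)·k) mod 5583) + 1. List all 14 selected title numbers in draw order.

4053, 4464, 4875, 5286, 114, 525, 936, 1347, 1758, 2169, 2580, 2991, 3402, 3813

Selection 1: 4053
Selection 2: 4053 + 411 = 4464
Selection 3: 4464 + 411 = 4875
Selection 4: 4875 + 411 = 5286
Selection 5: 5286 + 411 = 5697 → 5697 − 5583 = 114
Selection 6: 114 + 411 = 525
Selection 7: 525 + 411 = 936
Selection 8: 936 + 411 = 1347
Selection 9: 1347 + 411 = 1758
Selection 10: 1758 + 411 = 2169
Selection 11: 2169 + 411 = 2580
Selection 12: 2580 + 411 = 2991
Selection 13: 2991 + 411 = 3402
Selection 14: 3402 + 411 = 3813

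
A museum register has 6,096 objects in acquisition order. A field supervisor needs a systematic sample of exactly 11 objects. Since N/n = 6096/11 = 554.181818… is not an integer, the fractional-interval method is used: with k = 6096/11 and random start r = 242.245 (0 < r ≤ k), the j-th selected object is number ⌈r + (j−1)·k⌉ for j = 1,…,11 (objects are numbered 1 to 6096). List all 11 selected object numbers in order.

243, 797, 1351, 1905, 2459, 3014, 3568, 4122, 4676, 5230, 5785

j=1: r + 0k = 242.245 → ⌈·⌉ = 243
j=2: r + 1k = 796.426818… → ⌈·⌉ = 797
j=3: r + 2k = 1350.608636… → ⌈·⌉ = 1351
j=4: r + 3k = 1904.790454… → ⌈·⌉ = 1905
j=5: r + 4k = 2458.972272… → ⌈·⌉ = 2459
j=6: r + 5k = 3013.154090… → ⌈·⌉ = 3014
j=7: r + 6k = 3567.335909… → ⌈·⌉ = 3568
j=8: r + 7k = 4121.517727… → ⌈·⌉ = 4122
j=9: r + 8k = 4675.699545… → ⌈·⌉ = 4676
j=10: r + 9k = 5229.881363… → ⌈·⌉ = 5230
j=11: r + 10k = 5784.063181… → ⌈·⌉ = 5785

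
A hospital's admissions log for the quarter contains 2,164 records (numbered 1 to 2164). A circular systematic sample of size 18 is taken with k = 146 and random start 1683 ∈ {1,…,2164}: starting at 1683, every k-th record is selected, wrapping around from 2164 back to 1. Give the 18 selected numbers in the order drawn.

1683, 1829, 1975, 2121, 103, 249, 395, 541, 687, 833, 979, 1125, 1271, 1417, 1563, 1709, 1855, 2001

Selection 1: 1683
Selection 2: 1683 + 146 = 1829
Selection 3: 1829 + 146 = 1975
Selection 4: 1975 + 146 = 2121
Selection 5: 2121 + 146 = 2267 → 2267 − 2164 = 103
Selection 6: 103 + 146 = 249
Selection 7: 249 + 146 = 395
Selection 8: 395 + 146 = 541
Selection 9: 541 + 146 = 687
Selection 10: 687 + 146 = 833
Selection 11: 833 + 146 = 979
Selection 12: 979 + 146 = 1125
Selection 13: 1125 + 146 = 1271
Selection 14: 1271 + 146 = 1417
Selection 15: 1417 + 146 = 1563
Selection 16: 1563 + 146 = 1709
Selection 17: 1709 + 146 = 1855
Selection 18: 1855 + 146 = 2001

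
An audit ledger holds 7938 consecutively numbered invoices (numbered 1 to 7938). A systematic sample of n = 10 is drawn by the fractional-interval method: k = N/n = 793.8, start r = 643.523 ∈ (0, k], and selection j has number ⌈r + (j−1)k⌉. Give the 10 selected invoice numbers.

j=1: r + 0k = 643.523 → ⌈·⌉ = 644
j=2: r + 1k = 1437.323 → ⌈·⌉ = 1438
j=3: r + 2k = 2231.123 → ⌈·⌉ = 2232
j=4: r + 3k = 3024.923 → ⌈·⌉ = 3025
j=5: r + 4k = 3818.723 → ⌈·⌉ = 3819
j=6: r + 5k = 4612.523 → ⌈·⌉ = 4613
j=7: r + 6k = 5406.323 → ⌈·⌉ = 5407
j=8: r + 7k = 6200.123 → ⌈·⌉ = 6201
j=9: r + 8k = 6993.923 → ⌈·⌉ = 6994
j=10: r + 9k = 7787.723 → ⌈·⌉ = 7788

644, 1438, 2232, 3025, 3819, 4613, 5407, 6201, 6994, 7788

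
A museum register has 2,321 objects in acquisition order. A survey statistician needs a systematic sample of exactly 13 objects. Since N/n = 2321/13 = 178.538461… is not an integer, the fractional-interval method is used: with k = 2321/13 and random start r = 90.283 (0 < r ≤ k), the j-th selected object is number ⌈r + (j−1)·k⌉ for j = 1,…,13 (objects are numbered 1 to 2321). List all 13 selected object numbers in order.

j=1: r + 0k = 90.283 → ⌈·⌉ = 91
j=2: r + 1k = 268.821461… → ⌈·⌉ = 269
j=3: r + 2k = 447.359923… → ⌈·⌉ = 448
j=4: r + 3k = 625.898384… → ⌈·⌉ = 626
j=5: r + 4k = 804.436846… → ⌈·⌉ = 805
j=6: r + 5k = 982.975307… → ⌈·⌉ = 983
j=7: r + 6k = 1161.513769… → ⌈·⌉ = 1162
j=8: r + 7k = 1340.052230… → ⌈·⌉ = 1341
j=9: r + 8k = 1518.590692… → ⌈·⌉ = 1519
j=10: r + 9k = 1697.129153… → ⌈·⌉ = 1698
j=11: r + 10k = 1875.667615… → ⌈·⌉ = 1876
j=12: r + 11k = 2054.206076… → ⌈·⌉ = 2055
j=13: r + 12k = 2232.744538… → ⌈·⌉ = 2233

91, 269, 448, 626, 805, 983, 1162, 1341, 1519, 1698, 1876, 2055, 2233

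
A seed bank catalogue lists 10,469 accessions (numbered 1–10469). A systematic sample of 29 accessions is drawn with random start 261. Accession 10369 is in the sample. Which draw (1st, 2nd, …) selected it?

k = 10469/29 = 361
position = (10369 − 261)/361 + 1 = 10108/361 + 1 = 28 + 1 = 29

29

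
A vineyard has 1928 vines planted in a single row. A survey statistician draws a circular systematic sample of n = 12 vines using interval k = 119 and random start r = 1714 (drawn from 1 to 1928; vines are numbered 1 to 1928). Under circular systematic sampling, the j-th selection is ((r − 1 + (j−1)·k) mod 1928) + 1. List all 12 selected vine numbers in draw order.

1714, 1833, 24, 143, 262, 381, 500, 619, 738, 857, 976, 1095

Selection 1: 1714
Selection 2: 1714 + 119 = 1833
Selection 3: 1833 + 119 = 1952 → 1952 − 1928 = 24
Selection 4: 24 + 119 = 143
Selection 5: 143 + 119 = 262
Selection 6: 262 + 119 = 381
Selection 7: 381 + 119 = 500
Selection 8: 500 + 119 = 619
Selection 9: 619 + 119 = 738
Selection 10: 738 + 119 = 857
Selection 11: 857 + 119 = 976
Selection 12: 976 + 119 = 1095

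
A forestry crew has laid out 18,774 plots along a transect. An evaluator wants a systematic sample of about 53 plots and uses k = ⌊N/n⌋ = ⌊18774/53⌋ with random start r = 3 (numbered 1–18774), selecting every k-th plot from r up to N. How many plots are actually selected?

54

k = ⌊18774/53⌋ = 354
Achieved size = ⌊(18774 − 3)/354⌋ + 1 = ⌊18771/354⌋ + 1 = 53 + 1 = 54
(last selection: 3 + 53×354 = 18765 ≤ 18774; next would be 19119 > 18774)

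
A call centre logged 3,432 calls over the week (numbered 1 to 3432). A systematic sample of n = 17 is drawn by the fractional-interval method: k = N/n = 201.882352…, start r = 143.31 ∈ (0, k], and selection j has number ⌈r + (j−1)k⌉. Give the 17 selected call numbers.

j=1: r + 0k = 143.31 → ⌈·⌉ = 144
j=2: r + 1k = 345.192352… → ⌈·⌉ = 346
j=3: r + 2k = 547.074705… → ⌈·⌉ = 548
j=4: r + 3k = 748.957058… → ⌈·⌉ = 749
j=5: r + 4k = 950.839411… → ⌈·⌉ = 951
j=6: r + 5k = 1152.721764… → ⌈·⌉ = 1153
j=7: r + 6k = 1354.604117… → ⌈·⌉ = 1355
j=8: r + 7k = 1556.486470… → ⌈·⌉ = 1557
j=9: r + 8k = 1758.368823… → ⌈·⌉ = 1759
j=10: r + 9k = 1960.251176… → ⌈·⌉ = 1961
j=11: r + 10k = 2162.133529… → ⌈·⌉ = 2163
j=12: r + 11k = 2364.015882… → ⌈·⌉ = 2365
j=13: r + 12k = 2565.898235… → ⌈·⌉ = 2566
j=14: r + 13k = 2767.780588… → ⌈·⌉ = 2768
j=15: r + 14k = 2969.662941… → ⌈·⌉ = 2970
j=16: r + 15k = 3171.545294… → ⌈·⌉ = 3172
j=17: r + 16k = 3373.427647… → ⌈·⌉ = 3374

144, 346, 548, 749, 951, 1153, 1355, 1557, 1759, 1961, 2163, 2365, 2566, 2768, 2970, 3172, 3374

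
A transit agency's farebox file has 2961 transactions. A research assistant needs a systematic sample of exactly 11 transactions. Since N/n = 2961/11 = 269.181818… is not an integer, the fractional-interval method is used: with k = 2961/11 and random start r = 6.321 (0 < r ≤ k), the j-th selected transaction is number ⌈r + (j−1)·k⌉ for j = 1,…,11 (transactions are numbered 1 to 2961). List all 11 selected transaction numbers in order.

7, 276, 545, 814, 1084, 1353, 1622, 1891, 2160, 2429, 2699

j=1: r + 0k = 6.321 → ⌈·⌉ = 7
j=2: r + 1k = 275.502818… → ⌈·⌉ = 276
j=3: r + 2k = 544.684636… → ⌈·⌉ = 545
j=4: r + 3k = 813.866454… → ⌈·⌉ = 814
j=5: r + 4k = 1083.048272… → ⌈·⌉ = 1084
j=6: r + 5k = 1352.230090… → ⌈·⌉ = 1353
j=7: r + 6k = 1621.411909… → ⌈·⌉ = 1622
j=8: r + 7k = 1890.593727… → ⌈·⌉ = 1891
j=9: r + 8k = 2159.775545… → ⌈·⌉ = 2160
j=10: r + 9k = 2428.957363… → ⌈·⌉ = 2429
j=11: r + 10k = 2698.139181… → ⌈·⌉ = 2699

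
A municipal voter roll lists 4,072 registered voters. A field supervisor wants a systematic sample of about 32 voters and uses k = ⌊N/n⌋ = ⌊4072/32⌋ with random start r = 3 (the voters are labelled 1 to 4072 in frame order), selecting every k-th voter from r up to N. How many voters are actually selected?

k = ⌊4072/32⌋ = 127
Achieved size = ⌊(4072 − 3)/127⌋ + 1 = ⌊4069/127⌋ + 1 = 32 + 1 = 33
(last selection: 3 + 32×127 = 4067 ≤ 4072; next would be 4194 > 4072)

33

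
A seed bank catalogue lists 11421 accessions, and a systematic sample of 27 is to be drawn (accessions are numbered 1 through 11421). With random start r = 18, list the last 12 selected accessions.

6363, 6786, 7209, 7632, 8055, 8478, 8901, 9324, 9747, 10170, 10593, 11016

k = N/n = 11421/27 = 423
16th selection = 18 + 15×423 = 6363
17th: 6363 + 423 = 6786
18th: 6786 + 423 = 7209
19th: 7209 + 423 = 7632
20th: 7632 + 423 = 8055
21st: 8055 + 423 = 8478
22nd: 8478 + 423 = 8901
23rd: 8901 + 423 = 9324
24th: 9324 + 423 = 9747
25th: 9747 + 423 = 10170
26th: 10170 + 423 = 10593
27th: 10593 + 423 = 11016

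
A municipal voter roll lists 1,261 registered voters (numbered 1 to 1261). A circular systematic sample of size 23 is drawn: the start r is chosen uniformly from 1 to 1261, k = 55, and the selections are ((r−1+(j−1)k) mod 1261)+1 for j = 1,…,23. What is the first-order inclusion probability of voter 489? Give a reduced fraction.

For each position j, as r ranges over 1…1261 the j-th selection hits every voter exactly once, so voter 489 is selected for exactly 23 of the 1261 starts.
Inclusion probability = 23/1261.

23/1261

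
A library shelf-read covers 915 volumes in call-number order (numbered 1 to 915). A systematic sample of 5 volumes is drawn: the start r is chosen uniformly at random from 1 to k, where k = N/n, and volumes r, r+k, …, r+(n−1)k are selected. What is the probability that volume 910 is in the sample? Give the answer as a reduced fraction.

1/183

k = 915/5 = 183.
Volume 910 is selected iff r ≡ 910 (mod 183); exactly one such r in {1,…,183}.
Inclusion probability = 1/183.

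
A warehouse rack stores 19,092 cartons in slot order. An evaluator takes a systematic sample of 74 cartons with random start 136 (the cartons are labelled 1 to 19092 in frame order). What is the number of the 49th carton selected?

12520

k = 19092/74 = 258
49th selection = r + (49−1)·k = 136 + 48×258 = 136 + 12384 = 12520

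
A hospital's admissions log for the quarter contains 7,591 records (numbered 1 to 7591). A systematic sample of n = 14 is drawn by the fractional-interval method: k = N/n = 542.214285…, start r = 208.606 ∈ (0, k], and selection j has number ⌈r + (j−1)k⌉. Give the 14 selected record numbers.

209, 751, 1294, 1836, 2378, 2920, 3462, 4005, 4547, 5089, 5631, 6173, 6716, 7258

j=1: r + 0k = 208.606 → ⌈·⌉ = 209
j=2: r + 1k = 750.820285… → ⌈·⌉ = 751
j=3: r + 2k = 1293.034571… → ⌈·⌉ = 1294
j=4: r + 3k = 1835.248857… → ⌈·⌉ = 1836
j=5: r + 4k = 2377.463142… → ⌈·⌉ = 2378
j=6: r + 5k = 2919.677428… → ⌈·⌉ = 2920
j=7: r + 6k = 3461.891714… → ⌈·⌉ = 3462
j=8: r + 7k = 4004.106 → ⌈·⌉ = 4005
j=9: r + 8k = 4546.320285… → ⌈·⌉ = 4547
j=10: r + 9k = 5088.534571… → ⌈·⌉ = 5089
j=11: r + 10k = 5630.748857… → ⌈·⌉ = 5631
j=12: r + 11k = 6172.963142… → ⌈·⌉ = 6173
j=13: r + 12k = 6715.177428… → ⌈·⌉ = 6716
j=14: r + 13k = 7257.391714… → ⌈·⌉ = 7258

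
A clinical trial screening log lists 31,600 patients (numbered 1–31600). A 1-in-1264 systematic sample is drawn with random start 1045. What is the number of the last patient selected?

k = 1264
25th selection = r + (25−1)·k = 1045 + 24×1264 = 1045 + 30336 = 31381

31381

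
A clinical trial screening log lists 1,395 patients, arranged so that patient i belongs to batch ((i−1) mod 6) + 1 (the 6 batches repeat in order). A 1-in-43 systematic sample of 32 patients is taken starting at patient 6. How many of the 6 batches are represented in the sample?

6

Consecutive selections differ by k = 43, so their batch numbers differ by 43 mod 6 = 1.
gcd(43, 6) = 1, so the sample visits 6/1 = 6 distinct residues mod 6.
Start 6 is batch 6; the batches hit are 1, 2, 3, 4, 5, 6.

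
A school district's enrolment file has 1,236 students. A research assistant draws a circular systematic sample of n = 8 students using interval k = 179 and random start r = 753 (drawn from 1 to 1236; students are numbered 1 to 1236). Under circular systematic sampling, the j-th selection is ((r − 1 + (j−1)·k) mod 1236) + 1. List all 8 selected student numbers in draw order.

753, 932, 1111, 54, 233, 412, 591, 770

Selection 1: 753
Selection 2: 753 + 179 = 932
Selection 3: 932 + 179 = 1111
Selection 4: 1111 + 179 = 1290 → 1290 − 1236 = 54
Selection 5: 54 + 179 = 233
Selection 6: 233 + 179 = 412
Selection 7: 412 + 179 = 591
Selection 8: 591 + 179 = 770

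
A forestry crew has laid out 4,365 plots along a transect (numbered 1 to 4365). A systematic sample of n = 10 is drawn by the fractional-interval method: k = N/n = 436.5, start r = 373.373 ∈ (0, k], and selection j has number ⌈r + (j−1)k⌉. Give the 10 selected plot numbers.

j=1: r + 0k = 373.373 → ⌈·⌉ = 374
j=2: r + 1k = 809.873 → ⌈·⌉ = 810
j=3: r + 2k = 1246.373 → ⌈·⌉ = 1247
j=4: r + 3k = 1682.873 → ⌈·⌉ = 1683
j=5: r + 4k = 2119.373 → ⌈·⌉ = 2120
j=6: r + 5k = 2555.873 → ⌈·⌉ = 2556
j=7: r + 6k = 2992.373 → ⌈·⌉ = 2993
j=8: r + 7k = 3428.873 → ⌈·⌉ = 3429
j=9: r + 8k = 3865.373 → ⌈·⌉ = 3866
j=10: r + 9k = 4301.873 → ⌈·⌉ = 4302

374, 810, 1247, 1683, 2120, 2556, 2993, 3429, 3866, 4302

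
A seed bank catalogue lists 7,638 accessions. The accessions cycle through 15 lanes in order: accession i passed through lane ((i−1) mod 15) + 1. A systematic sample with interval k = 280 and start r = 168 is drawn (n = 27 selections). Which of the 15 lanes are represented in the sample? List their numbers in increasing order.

Consecutive selections differ by k = 280, so their lane numbers differ by 280 mod 15 = 10.
gcd(280, 15) = 5, so the sample visits 15/5 = 3 distinct residues mod 15.
Start 168 is lane 3; the lanes hit are 3, 8, 13.

3, 8, 13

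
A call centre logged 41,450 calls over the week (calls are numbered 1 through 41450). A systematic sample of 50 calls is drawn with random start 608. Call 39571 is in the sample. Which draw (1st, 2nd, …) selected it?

48

k = 41450/50 = 829
position = (39571 − 608)/829 + 1 = 38963/829 + 1 = 47 + 1 = 48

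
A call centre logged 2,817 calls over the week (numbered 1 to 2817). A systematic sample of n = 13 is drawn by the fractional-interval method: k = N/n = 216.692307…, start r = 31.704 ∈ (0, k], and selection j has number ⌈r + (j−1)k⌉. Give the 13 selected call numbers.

j=1: r + 0k = 31.704 → ⌈·⌉ = 32
j=2: r + 1k = 248.396307… → ⌈·⌉ = 249
j=3: r + 2k = 465.088615… → ⌈·⌉ = 466
j=4: r + 3k = 681.780923… → ⌈·⌉ = 682
j=5: r + 4k = 898.473230… → ⌈·⌉ = 899
j=6: r + 5k = 1115.165538… → ⌈·⌉ = 1116
j=7: r + 6k = 1331.857846… → ⌈·⌉ = 1332
j=8: r + 7k = 1548.550153… → ⌈·⌉ = 1549
j=9: r + 8k = 1765.242461… → ⌈·⌉ = 1766
j=10: r + 9k = 1981.934769… → ⌈·⌉ = 1982
j=11: r + 10k = 2198.627076… → ⌈·⌉ = 2199
j=12: r + 11k = 2415.319384… → ⌈·⌉ = 2416
j=13: r + 12k = 2632.011692… → ⌈·⌉ = 2633

32, 249, 466, 682, 899, 1116, 1332, 1549, 1766, 1982, 2199, 2416, 2633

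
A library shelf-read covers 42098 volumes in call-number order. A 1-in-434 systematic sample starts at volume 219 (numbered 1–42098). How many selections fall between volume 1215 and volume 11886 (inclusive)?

24

k = 434
First selection ≥ 1215: 219 + ⌈(1215−219)/434⌉·434 = 219 + 3×434 = 1521
Last selection ≤ 11886: 219 + ⌊(11886−219)/434⌋·434 = 219 + 26×434 = 11503
Count = 26 − 3 + 1 = 24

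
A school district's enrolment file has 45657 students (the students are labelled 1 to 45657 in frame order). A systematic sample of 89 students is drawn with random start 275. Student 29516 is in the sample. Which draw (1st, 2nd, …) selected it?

k = 45657/89 = 513
position = (29516 − 275)/513 + 1 = 29241/513 + 1 = 57 + 1 = 58

58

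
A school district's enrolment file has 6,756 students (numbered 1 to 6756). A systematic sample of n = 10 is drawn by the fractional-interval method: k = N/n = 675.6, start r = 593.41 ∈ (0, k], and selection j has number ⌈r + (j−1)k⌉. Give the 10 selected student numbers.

j=1: r + 0k = 593.41 → ⌈·⌉ = 594
j=2: r + 1k = 1269.01 → ⌈·⌉ = 1270
j=3: r + 2k = 1944.61 → ⌈·⌉ = 1945
j=4: r + 3k = 2620.21 → ⌈·⌉ = 2621
j=5: r + 4k = 3295.81 → ⌈·⌉ = 3296
j=6: r + 5k = 3971.41 → ⌈·⌉ = 3972
j=7: r + 6k = 4647.01 → ⌈·⌉ = 4648
j=8: r + 7k = 5322.61 → ⌈·⌉ = 5323
j=9: r + 8k = 5998.21 → ⌈·⌉ = 5999
j=10: r + 9k = 6673.81 → ⌈·⌉ = 6674

594, 1270, 1945, 2621, 3296, 3972, 4648, 5323, 5999, 6674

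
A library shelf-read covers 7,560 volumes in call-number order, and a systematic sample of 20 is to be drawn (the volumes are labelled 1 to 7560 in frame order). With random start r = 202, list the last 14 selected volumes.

2470, 2848, 3226, 3604, 3982, 4360, 4738, 5116, 5494, 5872, 6250, 6628, 7006, 7384

k = N/n = 7560/20 = 378
7th selection = 202 + 6×378 = 2470
8th: 2470 + 378 = 2848
9th: 2848 + 378 = 3226
10th: 3226 + 378 = 3604
11th: 3604 + 378 = 3982
12th: 3982 + 378 = 4360
13th: 4360 + 378 = 4738
14th: 4738 + 378 = 5116
15th: 5116 + 378 = 5494
16th: 5494 + 378 = 5872
17th: 5872 + 378 = 6250
18th: 6250 + 378 = 6628
19th: 6628 + 378 = 7006
20th: 7006 + 378 = 7384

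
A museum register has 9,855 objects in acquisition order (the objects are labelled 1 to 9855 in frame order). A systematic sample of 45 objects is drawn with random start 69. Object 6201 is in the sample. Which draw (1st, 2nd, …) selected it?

k = 9855/45 = 219
position = (6201 − 69)/219 + 1 = 6132/219 + 1 = 28 + 1 = 29

29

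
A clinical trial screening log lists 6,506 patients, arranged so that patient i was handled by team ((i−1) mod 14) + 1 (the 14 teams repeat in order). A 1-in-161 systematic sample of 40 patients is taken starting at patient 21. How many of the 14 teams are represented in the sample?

Consecutive selections differ by k = 161, so their team numbers differ by 161 mod 14 = 7.
gcd(161, 14) = 7, so the sample visits 14/7 = 2 distinct residues mod 14.
Start 21 is team 7; the teams hit are 7, 14.

2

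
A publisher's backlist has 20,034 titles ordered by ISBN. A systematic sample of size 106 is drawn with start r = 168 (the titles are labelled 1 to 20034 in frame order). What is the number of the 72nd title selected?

13587

k = 20034/106 = 189
72nd selection = r + (72−1)·k = 168 + 71×189 = 168 + 13419 = 13587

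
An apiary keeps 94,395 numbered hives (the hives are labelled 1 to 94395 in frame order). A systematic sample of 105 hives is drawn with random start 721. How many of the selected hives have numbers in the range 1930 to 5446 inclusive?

k = 94395/105 = 899
First selection ≥ 1930: 721 + ⌈(1930−721)/899⌉·899 = 721 + 2×899 = 2519
Last selection ≤ 5446: 721 + ⌊(5446−721)/899⌋·899 = 721 + 5×899 = 5216
Count = 5 − 2 + 1 = 4

4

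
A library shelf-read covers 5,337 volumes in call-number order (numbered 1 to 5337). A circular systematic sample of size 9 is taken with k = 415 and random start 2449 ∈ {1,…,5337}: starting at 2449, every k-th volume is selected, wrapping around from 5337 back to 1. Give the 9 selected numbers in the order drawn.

Selection 1: 2449
Selection 2: 2449 + 415 = 2864
Selection 3: 2864 + 415 = 3279
Selection 4: 3279 + 415 = 3694
Selection 5: 3694 + 415 = 4109
Selection 6: 4109 + 415 = 4524
Selection 7: 4524 + 415 = 4939
Selection 8: 4939 + 415 = 5354 → 5354 − 5337 = 17
Selection 9: 17 + 415 = 432

2449, 2864, 3279, 3694, 4109, 4524, 4939, 17, 432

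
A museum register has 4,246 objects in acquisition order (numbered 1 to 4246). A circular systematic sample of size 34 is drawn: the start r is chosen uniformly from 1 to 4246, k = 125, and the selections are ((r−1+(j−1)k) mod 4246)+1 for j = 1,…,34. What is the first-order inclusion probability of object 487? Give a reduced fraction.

17/2123

For each position j, as r ranges over 1…4246 the j-th selection hits every object exactly once, so object 487 is selected for exactly 34 of the 4246 starts.
Inclusion probability = 34/4246 = 17/2123.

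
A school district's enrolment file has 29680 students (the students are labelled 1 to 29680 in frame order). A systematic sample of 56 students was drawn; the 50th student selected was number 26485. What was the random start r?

515

k = 29680/56 = 530
r = 26485 − (50−1)×530 = 26485 − 25970 = 515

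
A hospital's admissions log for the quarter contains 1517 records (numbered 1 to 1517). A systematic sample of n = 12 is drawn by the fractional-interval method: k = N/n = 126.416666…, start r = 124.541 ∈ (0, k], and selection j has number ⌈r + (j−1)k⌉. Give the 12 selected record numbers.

j=1: r + 0k = 124.541 → ⌈·⌉ = 125
j=2: r + 1k = 250.957666… → ⌈·⌉ = 251
j=3: r + 2k = 377.374333… → ⌈·⌉ = 378
j=4: r + 3k = 503.791 → ⌈·⌉ = 504
j=5: r + 4k = 630.207666… → ⌈·⌉ = 631
j=6: r + 5k = 756.624333… → ⌈·⌉ = 757
j=7: r + 6k = 883.041 → ⌈·⌉ = 884
j=8: r + 7k = 1009.457666… → ⌈·⌉ = 1010
j=9: r + 8k = 1135.874333… → ⌈·⌉ = 1136
j=10: r + 9k = 1262.291 → ⌈·⌉ = 1263
j=11: r + 10k = 1388.707666… → ⌈·⌉ = 1389
j=12: r + 11k = 1515.124333… → ⌈·⌉ = 1516

125, 251, 378, 504, 631, 757, 884, 1010, 1136, 1263, 1389, 1516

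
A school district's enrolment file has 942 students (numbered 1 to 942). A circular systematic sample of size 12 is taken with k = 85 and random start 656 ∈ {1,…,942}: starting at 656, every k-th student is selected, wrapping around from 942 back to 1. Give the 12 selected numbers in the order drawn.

Selection 1: 656
Selection 2: 656 + 85 = 741
Selection 3: 741 + 85 = 826
Selection 4: 826 + 85 = 911
Selection 5: 911 + 85 = 996 → 996 − 942 = 54
Selection 6: 54 + 85 = 139
Selection 7: 139 + 85 = 224
Selection 8: 224 + 85 = 309
Selection 9: 309 + 85 = 394
Selection 10: 394 + 85 = 479
Selection 11: 479 + 85 = 564
Selection 12: 564 + 85 = 649

656, 741, 826, 911, 54, 139, 224, 309, 394, 479, 564, 649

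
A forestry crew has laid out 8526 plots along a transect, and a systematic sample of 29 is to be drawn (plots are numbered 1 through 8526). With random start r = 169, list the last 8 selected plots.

6343, 6637, 6931, 7225, 7519, 7813, 8107, 8401

k = N/n = 8526/29 = 294
22nd selection = 169 + 21×294 = 6343
23rd: 6343 + 294 = 6637
24th: 6637 + 294 = 6931
25th: 6931 + 294 = 7225
26th: 7225 + 294 = 7519
27th: 7519 + 294 = 7813
28th: 7813 + 294 = 8107
29th: 8107 + 294 = 8401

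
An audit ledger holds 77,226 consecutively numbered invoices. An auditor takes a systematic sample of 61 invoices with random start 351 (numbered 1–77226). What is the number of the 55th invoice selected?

68715

k = 77226/61 = 1266
55th selection = r + (55−1)·k = 351 + 54×1266 = 351 + 68364 = 68715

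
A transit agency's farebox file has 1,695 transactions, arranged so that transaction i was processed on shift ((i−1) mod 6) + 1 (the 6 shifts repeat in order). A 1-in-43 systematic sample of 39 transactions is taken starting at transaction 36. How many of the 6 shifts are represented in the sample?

Consecutive selections differ by k = 43, so their shift numbers differ by 43 mod 6 = 1.
gcd(43, 6) = 1, so the sample visits 6/1 = 6 distinct residues mod 6.
Start 36 is shift 6; the shifts hit are 1, 2, 3, 4, 5, 6.

6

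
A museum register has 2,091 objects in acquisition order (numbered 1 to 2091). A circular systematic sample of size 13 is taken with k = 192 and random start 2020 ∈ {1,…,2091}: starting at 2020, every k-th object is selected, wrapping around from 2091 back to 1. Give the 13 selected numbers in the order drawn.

2020, 121, 313, 505, 697, 889, 1081, 1273, 1465, 1657, 1849, 2041, 142

Selection 1: 2020
Selection 2: 2020 + 192 = 2212 → 2212 − 2091 = 121
Selection 3: 121 + 192 = 313
Selection 4: 313 + 192 = 505
Selection 5: 505 + 192 = 697
Selection 6: 697 + 192 = 889
Selection 7: 889 + 192 = 1081
Selection 8: 1081 + 192 = 1273
Selection 9: 1273 + 192 = 1465
Selection 10: 1465 + 192 = 1657
Selection 11: 1657 + 192 = 1849
Selection 12: 1849 + 192 = 2041
Selection 13: 2041 + 192 = 2233 → 2233 − 2091 = 142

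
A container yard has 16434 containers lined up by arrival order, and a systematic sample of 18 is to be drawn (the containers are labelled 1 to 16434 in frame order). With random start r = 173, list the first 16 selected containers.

173, 1086, 1999, 2912, 3825, 4738, 5651, 6564, 7477, 8390, 9303, 10216, 11129, 12042, 12955, 13868

k = N/n = 16434/18 = 913
container 1: 173
container 2: 173 + 913 = 1086
container 3: 1086 + 913 = 1999
container 4: 1999 + 913 = 2912
container 5: 2912 + 913 = 3825
container 6: 3825 + 913 = 4738
container 7: 4738 + 913 = 5651
container 8: 5651 + 913 = 6564
container 9: 6564 + 913 = 7477
container 10: 7477 + 913 = 8390
container 11: 8390 + 913 = 9303
container 12: 9303 + 913 = 10216
container 13: 10216 + 913 = 11129
container 14: 11129 + 913 = 12042
container 15: 12042 + 913 = 12955
container 16: 12955 + 913 = 13868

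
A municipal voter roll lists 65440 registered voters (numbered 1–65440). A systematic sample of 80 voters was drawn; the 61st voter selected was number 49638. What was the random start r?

558

k = 65440/80 = 818
r = 49638 − (61−1)×818 = 49638 − 49080 = 558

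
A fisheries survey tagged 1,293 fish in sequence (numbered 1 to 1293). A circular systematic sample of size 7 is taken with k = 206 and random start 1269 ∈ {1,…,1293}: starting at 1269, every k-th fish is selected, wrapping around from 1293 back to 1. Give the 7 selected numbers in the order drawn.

Selection 1: 1269
Selection 2: 1269 + 206 = 1475 → 1475 − 1293 = 182
Selection 3: 182 + 206 = 388
Selection 4: 388 + 206 = 594
Selection 5: 594 + 206 = 800
Selection 6: 800 + 206 = 1006
Selection 7: 1006 + 206 = 1212

1269, 182, 388, 594, 800, 1006, 1212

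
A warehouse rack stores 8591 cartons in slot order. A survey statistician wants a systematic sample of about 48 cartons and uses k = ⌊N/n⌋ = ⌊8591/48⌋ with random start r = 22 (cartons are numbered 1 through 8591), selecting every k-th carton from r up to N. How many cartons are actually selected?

k = ⌊8591/48⌋ = 178
Achieved size = ⌊(8591 − 22)/178⌋ + 1 = ⌊8569/178⌋ + 1 = 48 + 1 = 49
(last selection: 22 + 48×178 = 8566 ≤ 8591; next would be 8744 > 8591)

49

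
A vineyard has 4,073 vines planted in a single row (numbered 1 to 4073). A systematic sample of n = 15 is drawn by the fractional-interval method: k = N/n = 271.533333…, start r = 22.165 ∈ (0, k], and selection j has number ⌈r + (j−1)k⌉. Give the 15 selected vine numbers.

23, 294, 566, 837, 1109, 1380, 1652, 1923, 2195, 2466, 2738, 3010, 3281, 3553, 3824

j=1: r + 0k = 22.165 → ⌈·⌉ = 23
j=2: r + 1k = 293.698333… → ⌈·⌉ = 294
j=3: r + 2k = 565.231666… → ⌈·⌉ = 566
j=4: r + 3k = 836.765 → ⌈·⌉ = 837
j=5: r + 4k = 1108.298333… → ⌈·⌉ = 1109
j=6: r + 5k = 1379.831666… → ⌈·⌉ = 1380
j=7: r + 6k = 1651.365 → ⌈·⌉ = 1652
j=8: r + 7k = 1922.898333… → ⌈·⌉ = 1923
j=9: r + 8k = 2194.431666… → ⌈·⌉ = 2195
j=10: r + 9k = 2465.965 → ⌈·⌉ = 2466
j=11: r + 10k = 2737.498333… → ⌈·⌉ = 2738
j=12: r + 11k = 3009.031666… → ⌈·⌉ = 3010
j=13: r + 12k = 3280.565 → ⌈·⌉ = 3281
j=14: r + 13k = 3552.098333… → ⌈·⌉ = 3553
j=15: r + 14k = 3823.631666… → ⌈·⌉ = 3824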